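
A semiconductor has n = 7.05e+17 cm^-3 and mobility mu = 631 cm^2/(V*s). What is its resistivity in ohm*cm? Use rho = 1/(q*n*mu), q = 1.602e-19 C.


Step 1: sigma = q * n * mu = 1.602e-19 * 7.05e+17 * 631 = 7.12658e+01 S/cm
Step 2: rho = 1 / sigma = 1 / 7.12658e+01 = 0.01403 ohm*cm

0.01403


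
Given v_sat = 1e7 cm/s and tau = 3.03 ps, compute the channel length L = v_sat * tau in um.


Step 1: tau in seconds = 3.03 ps * 1e-12 = 3.0300e-12 s
Step 2: L = v_sat * tau = 1e7 * 3.0300e-12 = 3.0300e-05 cm
Step 3: L in um = 3.0300e-05 * 1e4 = 0.303 um

0.303


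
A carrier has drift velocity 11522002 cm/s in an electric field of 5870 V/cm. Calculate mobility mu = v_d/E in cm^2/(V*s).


Step 1: mu = v_d / E
Step 2: mu = 11522002 / 5870
Step 3: mu = 1962.86 cm^2/(V*s)

1962.86


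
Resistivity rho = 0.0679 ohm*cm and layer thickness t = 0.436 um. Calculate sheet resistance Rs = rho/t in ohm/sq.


Step 1: Convert thickness to cm: t = 0.436 um = 4.3600e-05 cm
Step 2: Rs = rho / t = 0.0679 / 4.3600e-05
Step 3: Rs = 1557.3 ohm/sq

1557.3


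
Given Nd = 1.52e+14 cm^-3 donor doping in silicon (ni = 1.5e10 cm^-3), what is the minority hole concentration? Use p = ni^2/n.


Step 1: Since Nd >> ni, n ≈ Nd = 1.52e+14 cm^-3
Step 2: p = ni^2 / n = (1.5e10)^2 / 1.52e+14
Step 3: p = 2.25e20 / 1.52e+14 = 1.48e+06 cm^-3

1.48e+06


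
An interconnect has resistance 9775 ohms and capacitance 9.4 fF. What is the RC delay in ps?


Step 1: tau = R * C
Step 2: tau = 9775 * 9.4 fF = 9775 * 9.4e-15 F
Step 3: tau = 9.1885e-11 s = 91.885 ps

91.885


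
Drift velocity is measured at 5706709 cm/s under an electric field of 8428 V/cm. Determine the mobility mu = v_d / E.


Step 1: mu = v_d / E
Step 2: mu = 5706709 / 8428
Step 3: mu = 677.11 cm^2/(V*s)

677.11


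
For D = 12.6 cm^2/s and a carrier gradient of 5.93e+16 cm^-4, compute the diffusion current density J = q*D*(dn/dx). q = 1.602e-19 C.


Step 1: J = q * D * (dn/dx)
Step 2: J = 1.602e-19 * 12.6 * 5.93e+16
Step 3: J = 1.20e-01 A/cm^2

1.20e-01


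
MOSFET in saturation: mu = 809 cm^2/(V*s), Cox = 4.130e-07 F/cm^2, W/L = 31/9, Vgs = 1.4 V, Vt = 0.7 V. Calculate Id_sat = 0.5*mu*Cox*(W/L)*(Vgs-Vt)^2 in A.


Step 1: Overdrive voltage Vov = Vgs - Vt = 1.4 - 0.7 = 0.7 V
Step 2: W/L = 31/9 = 3.44444
Step 3: Id = 0.5 * 809 * 4.130e-07 * 3.44444 * 0.7^2
Step 4: Id = 2.82e-04 A

2.82e-04


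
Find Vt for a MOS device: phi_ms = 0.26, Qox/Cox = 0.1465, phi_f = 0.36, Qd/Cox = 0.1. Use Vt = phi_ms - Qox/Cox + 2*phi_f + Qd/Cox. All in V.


Step 1: Vt = phi_ms - Qox/Cox + 2*phi_f + Qd/Cox
Step 2: Vt = 0.26 - 0.1465 + 2*0.36 + 0.1
Step 3: Vt = 0.26 - 0.1465 + 0.72 + 0.1
Step 4: Vt = 0.9335 V

0.9335


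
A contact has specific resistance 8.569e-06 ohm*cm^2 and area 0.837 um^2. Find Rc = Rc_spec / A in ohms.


Step 1: Convert area to cm^2: 0.837 um^2 = 8.3700e-09 cm^2
Step 2: Rc = Rc_spec / A = 8.569e-06 / 8.3700e-09
Step 3: Rc = 1.02e+03 ohms

1.02e+03


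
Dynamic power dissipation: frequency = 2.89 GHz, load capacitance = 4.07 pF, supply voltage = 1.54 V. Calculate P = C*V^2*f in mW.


Step 1: V^2 = 1.54^2 = 2.3716 V^2
Step 2: P = C*V^2*f = 4.07e-12 F * 2.3716 * 2.89e9 Hz
Step 3: P = 2.789547068e-02 W
Step 4: P = 27.895 mW

27.895


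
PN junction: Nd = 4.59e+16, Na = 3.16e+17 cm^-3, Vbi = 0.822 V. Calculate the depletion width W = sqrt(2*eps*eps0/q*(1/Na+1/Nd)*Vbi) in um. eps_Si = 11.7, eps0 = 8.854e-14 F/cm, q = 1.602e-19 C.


Step 1: 1/Na + 1/Nd = 1/3.16e+17 + 1/4.59e+16 = 2.49510e-17
Step 2: 2*eps*eps0/q = 2*11.7*8.854e-14/1.602e-19 = 1.293281e+07
Step 3: W^2 = 1.293281e+07 * 2.49510e-17 * 0.822 = 2.65248e-10
Step 4: W = sqrt(2.65248e-10) = 1.629e-05 cm = 0.1629 um

0.1629


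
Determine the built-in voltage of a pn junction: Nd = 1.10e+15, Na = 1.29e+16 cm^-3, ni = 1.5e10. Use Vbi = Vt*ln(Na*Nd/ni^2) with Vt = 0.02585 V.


Step 1: Compute Na*Nd/ni^2 = 1.29e+16 * 1.10e+15 / (1.5e10)^2 = 6.3067e+10
Step 2: ln(6.3067e+10) = 24.8675
Step 3: Vbi = 0.02585 * 24.8675 = 0.643 V

0.643


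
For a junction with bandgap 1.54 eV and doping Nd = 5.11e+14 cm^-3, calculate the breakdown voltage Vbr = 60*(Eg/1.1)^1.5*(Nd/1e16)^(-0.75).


Step 1: Eg/1.1 = 1.54/1.1 = 1.400000
Step 2: (Eg/1.1)^1.5 = 1.400000^1.5 = 1.656502
Step 3: (Nd/1e16)^(-0.75) = (0.0511)^(-0.75) = 9.304313
Step 4: Vbr = 60 * 1.656502 * 9.304313 = 924.8 V

924.8


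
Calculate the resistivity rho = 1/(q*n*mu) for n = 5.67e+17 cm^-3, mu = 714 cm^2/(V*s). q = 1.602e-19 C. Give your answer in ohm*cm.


Step 1: sigma = q * n * mu = 1.602e-19 * 5.67e+17 * 714 = 6.48550e+01 S/cm
Step 2: rho = 1 / sigma = 1 / 6.48550e+01 = 0.01542 ohm*cm

0.01542


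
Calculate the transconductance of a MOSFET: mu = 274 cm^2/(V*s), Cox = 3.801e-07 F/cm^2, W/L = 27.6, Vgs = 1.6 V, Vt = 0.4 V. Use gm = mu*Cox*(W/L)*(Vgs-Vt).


Step 1: Vov = Vgs - Vt = 1.6 - 0.4 = 1.2 V
Step 2: gm = mu * Cox * (W/L) * Vov
Step 3: gm = 274 * 3.801e-07 * 27.6 * 1.2 = 3.45e-03 S

3.45e-03


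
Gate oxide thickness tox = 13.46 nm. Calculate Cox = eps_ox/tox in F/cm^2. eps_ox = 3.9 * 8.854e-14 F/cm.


Step 1: eps_ox = 3.9 * 8.854e-14 = 3.45306e-13 F/cm
Step 2: tox in cm = 13.46 nm * 1e-7 = 1.3460e-06 cm
Step 3: Cox = 3.45306e-13 / 1.3460e-06 = 2.57e-07 F/cm^2

2.57e-07


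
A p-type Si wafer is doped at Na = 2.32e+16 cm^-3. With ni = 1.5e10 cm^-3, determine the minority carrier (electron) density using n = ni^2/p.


Step 1: Majority hole concentration p ≈ Na = 2.32e+16 cm^-3
Step 2: n = ni^2 / Na = (1.5e10)^2 / 2.32e+16
Step 3: n = 9.70e+03 cm^-3

9.70e+03


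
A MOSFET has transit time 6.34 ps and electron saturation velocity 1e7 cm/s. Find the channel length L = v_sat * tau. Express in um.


Step 1: tau in seconds = 6.34 ps * 1e-12 = 6.3400e-12 s
Step 2: L = v_sat * tau = 1e7 * 6.3400e-12 = 6.3400e-05 cm
Step 3: L in um = 6.3400e-05 * 1e4 = 0.634 um

0.634


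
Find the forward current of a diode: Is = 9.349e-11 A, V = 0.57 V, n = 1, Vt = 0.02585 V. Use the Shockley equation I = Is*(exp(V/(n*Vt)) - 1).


Step 1: V/(n*Vt) = 0.57/(1*0.02585) = 22.0503
Step 2: exp(22.0503) = 3.7698e+09
Step 3: I = 9.349e-11 * (3.7698e+09 - 1) = 3.52e-01 A

3.52e-01


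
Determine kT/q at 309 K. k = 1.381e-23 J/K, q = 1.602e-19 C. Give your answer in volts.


Step 1: kT = 1.381e-23 * 309 = 4.26729e-21 J
Step 2: Vt = kT/q = 4.26729e-21 / 1.602e-19
Step 3: Vt = 0.02664 V

0.02664


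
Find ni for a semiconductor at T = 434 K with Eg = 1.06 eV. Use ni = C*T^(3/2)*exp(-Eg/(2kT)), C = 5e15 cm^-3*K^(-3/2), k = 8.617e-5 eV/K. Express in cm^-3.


Step 1: Compute kT = 8.617e-5 * 434 = 0.03739778 eV
Step 2: Exponent = -Eg/(2kT) = -1.06/(2*0.03739778) = -14.17196
Step 3: T^(3/2) = 434^1.5 = 9041.38
Step 4: ni = 5e15 * 9041.38 * exp(-14.17196) = 3.17e+13 cm^-3

3.17e+13


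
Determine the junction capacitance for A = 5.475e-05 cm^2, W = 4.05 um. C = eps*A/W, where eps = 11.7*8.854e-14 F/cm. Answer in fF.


Step 1: eps_Si = 11.7 * 8.854e-14 = 1.035918e-12 F/cm
Step 2: W in cm = 4.05 * 1e-4 = 4.05e-04 cm
Step 3: C = 1.035918e-12 * 5.475e-05 / 4.05e-04 = 1.400408e-13 F
Step 4: C = 140.04 fF

140.04


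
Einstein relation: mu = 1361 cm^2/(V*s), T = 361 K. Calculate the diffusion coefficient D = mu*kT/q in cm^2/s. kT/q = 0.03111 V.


Step 1: D = mu * (kT/q)
Step 2: D = 1361 * 0.03111
Step 3: D = 42.34 cm^2/s

42.34


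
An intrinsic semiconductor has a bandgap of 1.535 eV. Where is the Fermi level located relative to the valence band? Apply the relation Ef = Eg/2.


Step 1: For an intrinsic semiconductor, the Fermi level sits at midgap.
Step 2: Ef = Eg / 2 = 1.535 / 2 = 0.7675 eV

0.7675


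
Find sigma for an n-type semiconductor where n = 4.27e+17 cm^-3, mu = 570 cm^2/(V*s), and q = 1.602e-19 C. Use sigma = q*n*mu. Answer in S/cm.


Step 1: sigma = q * n * mu
Step 2: sigma = 1.602e-19 * 4.27e+17 * 570
Step 3: sigma = 3.899e+01 S/cm

3.899e+01


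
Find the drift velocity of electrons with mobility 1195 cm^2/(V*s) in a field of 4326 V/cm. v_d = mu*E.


Step 1: v_d = mu * E
Step 2: v_d = 1195 * 4326 = 5169570
Step 3: v_d = 5.17e+06 cm/s

5.17e+06


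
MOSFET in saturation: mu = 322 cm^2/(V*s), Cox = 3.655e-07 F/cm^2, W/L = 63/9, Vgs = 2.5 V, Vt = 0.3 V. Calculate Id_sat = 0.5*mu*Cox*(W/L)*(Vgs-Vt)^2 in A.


Step 1: Overdrive voltage Vov = Vgs - Vt = 2.5 - 0.3 = 2.2 V
Step 2: W/L = 63/9 = 7
Step 3: Id = 0.5 * 322 * 3.655e-07 * 7 * 2.2^2
Step 4: Id = 1.99e-03 A

1.99e-03


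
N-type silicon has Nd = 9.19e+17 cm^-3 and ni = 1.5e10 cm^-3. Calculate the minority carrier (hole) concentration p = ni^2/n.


Step 1: Since Nd >> ni, n ≈ Nd = 9.19e+17 cm^-3
Step 2: p = ni^2 / n = (1.5e10)^2 / 9.19e+17
Step 3: p = 2.25e20 / 9.19e+17 = 2.45e+02 cm^-3

2.45e+02


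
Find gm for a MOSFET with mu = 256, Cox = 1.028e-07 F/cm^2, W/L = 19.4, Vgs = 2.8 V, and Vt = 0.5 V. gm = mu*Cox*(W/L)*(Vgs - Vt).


Step 1: Vov = Vgs - Vt = 2.8 - 0.5 = 2.3 V
Step 2: gm = mu * Cox * (W/L) * Vov
Step 3: gm = 256 * 1.028e-07 * 19.4 * 2.3 = 1.17e-03 S

1.17e-03


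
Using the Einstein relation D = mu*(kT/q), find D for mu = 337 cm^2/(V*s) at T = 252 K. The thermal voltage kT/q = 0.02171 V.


Step 1: D = mu * (kT/q)
Step 2: D = 337 * 0.02171
Step 3: D = 7.32 cm^2/s

7.32


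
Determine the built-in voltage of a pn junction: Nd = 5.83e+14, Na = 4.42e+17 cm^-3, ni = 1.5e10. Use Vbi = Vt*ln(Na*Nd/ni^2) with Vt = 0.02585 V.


Step 1: Compute Na*Nd/ni^2 = 4.42e+17 * 5.83e+14 / (1.5e10)^2 = 1.1453e+12
Step 2: ln(1.1453e+12) = 27.7667
Step 3: Vbi = 0.02585 * 27.7667 = 0.718 V

0.718


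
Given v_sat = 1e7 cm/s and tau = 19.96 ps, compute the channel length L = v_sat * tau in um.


Step 1: tau in seconds = 19.96 ps * 1e-12 = 1.9960e-11 s
Step 2: L = v_sat * tau = 1e7 * 1.9960e-11 = 1.9960e-04 cm
Step 3: L in um = 1.9960e-04 * 1e4 = 1.996 um

1.996


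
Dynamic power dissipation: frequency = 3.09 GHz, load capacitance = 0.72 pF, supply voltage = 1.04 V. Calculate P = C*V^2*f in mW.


Step 1: V^2 = 1.04^2 = 1.0816 V^2
Step 2: P = C*V^2*f = 0.72e-12 F * 1.0816 * 3.09e9 Hz
Step 3: P = 2.40634368e-03 W
Step 4: P = 2.406 mW

2.406


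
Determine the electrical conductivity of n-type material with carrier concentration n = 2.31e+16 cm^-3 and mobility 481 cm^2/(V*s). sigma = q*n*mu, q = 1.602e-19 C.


Step 1: sigma = q * n * mu
Step 2: sigma = 1.602e-19 * 2.31e+16 * 481
Step 3: sigma = 1.780e+00 S/cm

1.780e+00


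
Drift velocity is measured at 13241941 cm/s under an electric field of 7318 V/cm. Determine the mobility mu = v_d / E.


Step 1: mu = v_d / E
Step 2: mu = 13241941 / 7318
Step 3: mu = 1809.5 cm^2/(V*s)

1809.5


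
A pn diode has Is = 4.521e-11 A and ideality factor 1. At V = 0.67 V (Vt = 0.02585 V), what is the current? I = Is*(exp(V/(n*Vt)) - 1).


Step 1: V/(n*Vt) = 0.67/(1*0.02585) = 25.9188
Step 2: exp(25.9188) = 1.8046e+11
Step 3: I = 4.521e-11 * (1.8046e+11 - 1) = 8.16e+00 A

8.16e+00


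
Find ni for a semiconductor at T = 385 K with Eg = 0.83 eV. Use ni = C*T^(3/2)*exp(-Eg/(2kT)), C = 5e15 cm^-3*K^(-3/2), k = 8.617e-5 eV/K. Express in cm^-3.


Step 1: Compute kT = 8.617e-5 * 385 = 0.03317545 eV
Step 2: Exponent = -Eg/(2kT) = -0.83/(2*0.03317545) = -12.50925
Step 3: T^(3/2) = 385^1.5 = 7554.25
Step 4: ni = 5e15 * 7554.25 * exp(-12.50925) = 1.39e+14 cm^-3

1.39e+14


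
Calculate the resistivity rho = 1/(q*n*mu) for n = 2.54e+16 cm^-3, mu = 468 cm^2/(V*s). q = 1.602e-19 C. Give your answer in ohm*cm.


Step 1: sigma = q * n * mu = 1.602e-19 * 2.54e+16 * 468 = 1.90433e+00 S/cm
Step 2: rho = 1 / sigma = 1 / 1.90433e+00 = 0.5251 ohm*cm

0.5251


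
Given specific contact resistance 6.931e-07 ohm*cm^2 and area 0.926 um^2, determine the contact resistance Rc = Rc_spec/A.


Step 1: Convert area to cm^2: 0.926 um^2 = 9.2600e-09 cm^2
Step 2: Rc = Rc_spec / A = 6.931e-07 / 9.2600e-09
Step 3: Rc = 7.48e+01 ohms

7.48e+01


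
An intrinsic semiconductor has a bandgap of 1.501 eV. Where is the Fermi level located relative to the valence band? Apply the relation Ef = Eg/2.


Step 1: For an intrinsic semiconductor, the Fermi level sits at midgap.
Step 2: Ef = Eg / 2 = 1.501 / 2 = 0.7505 eV

0.7505


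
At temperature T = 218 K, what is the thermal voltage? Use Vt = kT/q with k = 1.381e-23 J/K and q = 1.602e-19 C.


Step 1: kT = 1.381e-23 * 218 = 3.01058e-21 J
Step 2: Vt = kT/q = 3.01058e-21 / 1.602e-19
Step 3: Vt = 0.01879 V

0.01879


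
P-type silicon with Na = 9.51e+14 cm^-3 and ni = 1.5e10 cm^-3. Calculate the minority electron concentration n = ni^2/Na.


Step 1: Majority hole concentration p ≈ Na = 9.51e+14 cm^-3
Step 2: n = ni^2 / Na = (1.5e10)^2 / 9.51e+14
Step 3: n = 2.37e+05 cm^-3

2.37e+05


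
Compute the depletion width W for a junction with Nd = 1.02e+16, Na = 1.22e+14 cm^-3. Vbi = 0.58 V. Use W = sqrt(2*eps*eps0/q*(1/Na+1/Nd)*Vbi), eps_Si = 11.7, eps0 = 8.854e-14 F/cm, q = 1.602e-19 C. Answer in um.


Step 1: 1/Na + 1/Nd = 1/1.22e+14 + 1/1.02e+16 = 8.29476e-15
Step 2: 2*eps*eps0/q = 2*11.7*8.854e-14/1.602e-19 = 1.293281e+07
Step 3: W^2 = 1.293281e+07 * 8.29476e-15 * 0.58 = 6.22192e-08
Step 4: W = sqrt(6.22192e-08) = 2.494e-04 cm = 2.494 um

2.494


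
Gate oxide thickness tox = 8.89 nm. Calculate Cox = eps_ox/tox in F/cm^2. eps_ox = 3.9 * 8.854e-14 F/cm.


Step 1: eps_ox = 3.9 * 8.854e-14 = 3.45306e-13 F/cm
Step 2: tox in cm = 8.89 nm * 1e-7 = 8.8900e-07 cm
Step 3: Cox = 3.45306e-13 / 8.8900e-07 = 3.88e-07 F/cm^2

3.88e-07


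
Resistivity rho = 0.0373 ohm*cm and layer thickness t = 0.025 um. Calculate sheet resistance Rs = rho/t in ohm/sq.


Step 1: Convert thickness to cm: t = 0.025 um = 2.5000e-06 cm
Step 2: Rs = rho / t = 0.0373 / 2.5000e-06
Step 3: Rs = 14920.0 ohm/sq

14920.0


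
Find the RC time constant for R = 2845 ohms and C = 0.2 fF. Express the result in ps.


Step 1: tau = R * C
Step 2: tau = 2845 * 0.2 fF = 2845 * 2.0e-16 F
Step 3: tau = 5.69e-13 s = 0.569 ps

0.569


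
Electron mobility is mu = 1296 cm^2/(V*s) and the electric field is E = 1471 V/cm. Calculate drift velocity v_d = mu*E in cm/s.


Step 1: v_d = mu * E
Step 2: v_d = 1296 * 1471 = 1906416
Step 3: v_d = 1.91e+06 cm/s

1.91e+06


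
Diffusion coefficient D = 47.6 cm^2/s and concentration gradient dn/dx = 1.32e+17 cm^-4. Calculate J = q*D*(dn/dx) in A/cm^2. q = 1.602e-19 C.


Step 1: J = q * D * (dn/dx)
Step 2: J = 1.602e-19 * 47.6 * 1.32e+17
Step 3: J = 1.01e+00 A/cm^2

1.01e+00


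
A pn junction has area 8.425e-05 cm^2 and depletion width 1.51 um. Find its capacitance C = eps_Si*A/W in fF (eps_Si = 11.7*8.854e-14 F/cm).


Step 1: eps_Si = 11.7 * 8.854e-14 = 1.035918e-12 F/cm
Step 2: W in cm = 1.51 * 1e-4 = 1.51e-04 cm
Step 3: C = 1.035918e-12 * 8.425e-05 / 1.51e-04 = 5.779874e-13 F
Step 4: C = 577.99 fF

577.99


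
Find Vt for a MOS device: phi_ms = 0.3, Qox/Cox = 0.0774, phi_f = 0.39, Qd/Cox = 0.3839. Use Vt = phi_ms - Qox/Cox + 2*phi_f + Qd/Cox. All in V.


Step 1: Vt = phi_ms - Qox/Cox + 2*phi_f + Qd/Cox
Step 2: Vt = 0.3 - 0.0774 + 2*0.39 + 0.3839
Step 3: Vt = 0.3 - 0.0774 + 0.78 + 0.3839
Step 4: Vt = 1.3865 V

1.3865


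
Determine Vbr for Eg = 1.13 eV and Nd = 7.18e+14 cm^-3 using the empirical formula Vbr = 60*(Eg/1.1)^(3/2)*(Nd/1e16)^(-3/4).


Step 1: Eg/1.1 = 1.13/1.1 = 1.027273
Step 2: (Eg/1.1)^1.5 = 1.027273^1.5 = 1.041187
Step 3: (Nd/1e16)^(-0.75) = (0.0718)^(-0.75) = 7.209525
Step 4: Vbr = 60 * 1.041187 * 7.209525 = 450.4 V

450.4


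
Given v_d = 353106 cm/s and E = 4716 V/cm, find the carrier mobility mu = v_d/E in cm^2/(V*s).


Step 1: mu = v_d / E
Step 2: mu = 353106 / 4716
Step 3: mu = 74.87 cm^2/(V*s)

74.87


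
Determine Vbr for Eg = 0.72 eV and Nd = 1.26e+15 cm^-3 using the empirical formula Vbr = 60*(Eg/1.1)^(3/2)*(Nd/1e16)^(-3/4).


Step 1: Eg/1.1 = 0.72/1.1 = 0.654545
Step 2: (Eg/1.1)^1.5 = 0.654545^1.5 = 0.529553
Step 3: (Nd/1e16)^(-0.75) = (0.126)^(-0.75) = 4.728486
Step 4: Vbr = 60 * 0.529553 * 4.728486 = 150.2 V

150.2


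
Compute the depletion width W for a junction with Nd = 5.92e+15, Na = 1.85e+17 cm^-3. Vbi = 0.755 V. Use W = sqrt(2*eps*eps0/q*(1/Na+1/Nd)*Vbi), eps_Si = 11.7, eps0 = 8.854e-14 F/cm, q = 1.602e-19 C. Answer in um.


Step 1: 1/Na + 1/Nd = 1/1.85e+17 + 1/5.92e+15 = 1.74324e-16
Step 2: 2*eps*eps0/q = 2*11.7*8.854e-14/1.602e-19 = 1.293281e+07
Step 3: W^2 = 1.293281e+07 * 1.74324e-16 * 0.755 = 1.70215e-09
Step 4: W = sqrt(1.70215e-09) = 4.126e-05 cm = 0.4126 um

0.4126


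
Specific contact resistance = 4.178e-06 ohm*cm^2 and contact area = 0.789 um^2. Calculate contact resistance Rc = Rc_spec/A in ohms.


Step 1: Convert area to cm^2: 0.789 um^2 = 7.8900e-09 cm^2
Step 2: Rc = Rc_spec / A = 4.178e-06 / 7.8900e-09
Step 3: Rc = 5.30e+02 ohms

5.30e+02


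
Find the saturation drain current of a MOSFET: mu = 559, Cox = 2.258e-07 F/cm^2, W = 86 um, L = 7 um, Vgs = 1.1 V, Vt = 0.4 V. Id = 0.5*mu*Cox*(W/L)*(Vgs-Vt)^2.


Step 1: Overdrive voltage Vov = Vgs - Vt = 1.1 - 0.4 = 0.7 V
Step 2: W/L = 86/7 = 12.2857
Step 3: Id = 0.5 * 559 * 2.258e-07 * 12.2857 * 0.7^2
Step 4: Id = 3.80e-04 A

3.80e-04


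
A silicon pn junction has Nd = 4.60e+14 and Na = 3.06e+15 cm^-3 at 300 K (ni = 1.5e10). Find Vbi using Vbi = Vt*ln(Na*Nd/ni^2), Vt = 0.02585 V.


Step 1: Compute Na*Nd/ni^2 = 3.06e+15 * 4.60e+14 / (1.5e10)^2 = 6.2560e+09
Step 2: ln(6.2560e+09) = 22.5568
Step 3: Vbi = 0.02585 * 22.5568 = 0.583 V

0.583


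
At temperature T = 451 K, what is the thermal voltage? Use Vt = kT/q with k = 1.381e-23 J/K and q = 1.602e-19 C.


Step 1: kT = 1.381e-23 * 451 = 6.22831e-21 J
Step 2: Vt = kT/q = 6.22831e-21 / 1.602e-19
Step 3: Vt = 0.03888 V

0.03888


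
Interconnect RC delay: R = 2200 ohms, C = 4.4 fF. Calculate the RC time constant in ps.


Step 1: tau = R * C
Step 2: tau = 2200 * 4.4 fF = 2200 * 4.4e-15 F
Step 3: tau = 9.68e-12 s = 9.68 ps

9.68


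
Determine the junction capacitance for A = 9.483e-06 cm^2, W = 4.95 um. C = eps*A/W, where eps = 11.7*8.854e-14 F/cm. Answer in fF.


Step 1: eps_Si = 11.7 * 8.854e-14 = 1.035918e-12 F/cm
Step 2: W in cm = 4.95 * 1e-4 = 4.95e-04 cm
Step 3: C = 1.035918e-12 * 9.483e-06 / 4.95e-04 = 1.984568e-14 F
Step 4: C = 19.85 fF

19.85


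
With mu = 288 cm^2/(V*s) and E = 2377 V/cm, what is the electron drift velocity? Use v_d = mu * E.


Step 1: v_d = mu * E
Step 2: v_d = 288 * 2377 = 684576
Step 3: v_d = 6.85e+05 cm/s

6.85e+05


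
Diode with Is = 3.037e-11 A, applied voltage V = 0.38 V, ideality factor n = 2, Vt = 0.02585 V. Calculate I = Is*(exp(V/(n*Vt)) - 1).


Step 1: V/(n*Vt) = 0.38/(2*0.02585) = 7.3501
Step 2: exp(7.3501) = 1.5564e+03
Step 3: I = 3.037e-11 * (1.5564e+03 - 1) = 4.72e-08 A

4.72e-08


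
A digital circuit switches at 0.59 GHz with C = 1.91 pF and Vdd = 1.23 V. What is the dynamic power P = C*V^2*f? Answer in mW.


Step 1: V^2 = 1.23^2 = 1.5129 V^2
Step 2: P = C*V^2*f = 1.91e-12 F * 1.5129 * 0.59e9 Hz
Step 3: P = 1.70488701e-03 W
Step 4: P = 1.705 mW

1.705


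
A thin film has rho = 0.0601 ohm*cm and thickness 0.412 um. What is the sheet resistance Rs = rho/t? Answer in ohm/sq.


Step 1: Convert thickness to cm: t = 0.412 um = 4.1200e-05 cm
Step 2: Rs = rho / t = 0.0601 / 4.1200e-05
Step 3: Rs = 1458.7 ohm/sq

1458.7


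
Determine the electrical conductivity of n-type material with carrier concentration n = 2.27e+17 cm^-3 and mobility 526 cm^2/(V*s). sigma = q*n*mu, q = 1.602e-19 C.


Step 1: sigma = q * n * mu
Step 2: sigma = 1.602e-19 * 2.27e+17 * 526
Step 3: sigma = 1.913e+01 S/cm

1.913e+01


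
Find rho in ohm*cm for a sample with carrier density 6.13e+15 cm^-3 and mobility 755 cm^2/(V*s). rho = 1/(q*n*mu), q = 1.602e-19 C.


Step 1: sigma = q * n * mu = 1.602e-19 * 6.13e+15 * 755 = 7.41430e-01 S/cm
Step 2: rho = 1 / sigma = 1 / 7.41430e-01 = 1.349 ohm*cm

1.349


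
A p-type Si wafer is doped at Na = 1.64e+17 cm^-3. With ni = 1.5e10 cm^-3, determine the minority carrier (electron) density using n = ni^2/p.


Step 1: Majority hole concentration p ≈ Na = 1.64e+17 cm^-3
Step 2: n = ni^2 / Na = (1.5e10)^2 / 1.64e+17
Step 3: n = 1.37e+03 cm^-3

1.37e+03


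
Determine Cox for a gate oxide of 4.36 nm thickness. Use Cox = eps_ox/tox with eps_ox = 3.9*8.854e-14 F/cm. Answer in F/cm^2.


Step 1: eps_ox = 3.9 * 8.854e-14 = 3.45306e-13 F/cm
Step 2: tox in cm = 4.36 nm * 1e-7 = 4.3600e-07 cm
Step 3: Cox = 3.45306e-13 / 4.3600e-07 = 7.92e-07 F/cm^2

7.92e-07


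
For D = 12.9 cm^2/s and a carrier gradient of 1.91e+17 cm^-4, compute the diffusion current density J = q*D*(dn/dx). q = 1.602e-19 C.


Step 1: J = q * D * (dn/dx)
Step 2: J = 1.602e-19 * 12.9 * 1.91e+17
Step 3: J = 3.95e-01 A/cm^2

3.95e-01


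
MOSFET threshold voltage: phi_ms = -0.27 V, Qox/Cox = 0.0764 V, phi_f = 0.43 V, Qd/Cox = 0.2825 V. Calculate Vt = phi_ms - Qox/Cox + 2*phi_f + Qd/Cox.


Step 1: Vt = phi_ms - Qox/Cox + 2*phi_f + Qd/Cox
Step 2: Vt = -0.27 - 0.0764 + 2*0.43 + 0.2825
Step 3: Vt = -0.27 - 0.0764 + 0.86 + 0.2825
Step 4: Vt = 0.7961 V

0.7961


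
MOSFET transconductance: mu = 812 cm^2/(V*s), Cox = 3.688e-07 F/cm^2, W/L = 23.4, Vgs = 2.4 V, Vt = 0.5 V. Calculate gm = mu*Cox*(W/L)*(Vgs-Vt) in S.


Step 1: Vov = Vgs - Vt = 2.4 - 0.5 = 1.9 V
Step 2: gm = mu * Cox * (W/L) * Vov
Step 3: gm = 812 * 3.688e-07 * 23.4 * 1.9 = 1.33e-02 S

1.33e-02


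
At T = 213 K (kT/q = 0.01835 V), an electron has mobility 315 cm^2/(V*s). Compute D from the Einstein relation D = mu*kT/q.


Step 1: D = mu * (kT/q)
Step 2: D = 315 * 0.01835
Step 3: D = 5.78 cm^2/s

5.78


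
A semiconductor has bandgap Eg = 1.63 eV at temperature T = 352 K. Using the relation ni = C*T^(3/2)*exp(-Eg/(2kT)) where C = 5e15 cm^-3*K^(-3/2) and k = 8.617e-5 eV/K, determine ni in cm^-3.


Step 1: Compute kT = 8.617e-5 * 352 = 0.03033184 eV
Step 2: Exponent = -Eg/(2kT) = -1.63/(2*0.03033184) = -26.86945
Step 3: T^(3/2) = 352^1.5 = 6604.11
Step 4: ni = 5e15 * 6604.11 * exp(-26.86945) = 7.07e+07 cm^-3

7.07e+07


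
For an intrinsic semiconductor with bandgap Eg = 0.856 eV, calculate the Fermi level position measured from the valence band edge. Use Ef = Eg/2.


Step 1: For an intrinsic semiconductor, the Fermi level sits at midgap.
Step 2: Ef = Eg / 2 = 0.856 / 2 = 0.428 eV

0.428


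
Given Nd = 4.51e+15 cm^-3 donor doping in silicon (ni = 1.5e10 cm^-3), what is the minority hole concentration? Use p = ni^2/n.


Step 1: Since Nd >> ni, n ≈ Nd = 4.51e+15 cm^-3
Step 2: p = ni^2 / n = (1.5e10)^2 / 4.51e+15
Step 3: p = 2.25e20 / 4.51e+15 = 4.99e+04 cm^-3

4.99e+04


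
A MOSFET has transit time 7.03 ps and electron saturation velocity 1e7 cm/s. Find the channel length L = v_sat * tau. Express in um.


Step 1: tau in seconds = 7.03 ps * 1e-12 = 7.0300e-12 s
Step 2: L = v_sat * tau = 1e7 * 7.0300e-12 = 7.0300e-05 cm
Step 3: L in um = 7.0300e-05 * 1e4 = 0.703 um

0.703


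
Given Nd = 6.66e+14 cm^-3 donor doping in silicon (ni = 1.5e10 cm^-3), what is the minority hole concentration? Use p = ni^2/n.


Step 1: Since Nd >> ni, n ≈ Nd = 6.66e+14 cm^-3
Step 2: p = ni^2 / n = (1.5e10)^2 / 6.66e+14
Step 3: p = 2.25e20 / 6.66e+14 = 3.38e+05 cm^-3

3.38e+05


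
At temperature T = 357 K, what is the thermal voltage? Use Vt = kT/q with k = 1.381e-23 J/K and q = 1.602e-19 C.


Step 1: kT = 1.381e-23 * 357 = 4.93017e-21 J
Step 2: Vt = kT/q = 4.93017e-21 / 1.602e-19
Step 3: Vt = 0.03078 V

0.03078


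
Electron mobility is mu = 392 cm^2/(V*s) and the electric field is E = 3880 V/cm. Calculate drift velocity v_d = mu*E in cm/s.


Step 1: v_d = mu * E
Step 2: v_d = 392 * 3880 = 1520960
Step 3: v_d = 1.52e+06 cm/s

1.52e+06


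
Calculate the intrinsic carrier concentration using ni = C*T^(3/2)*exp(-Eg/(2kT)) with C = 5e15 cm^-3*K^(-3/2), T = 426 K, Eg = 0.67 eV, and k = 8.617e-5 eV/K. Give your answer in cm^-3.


Step 1: Compute kT = 8.617e-5 * 426 = 0.03670842 eV
Step 2: Exponent = -Eg/(2kT) = -0.67/(2*0.03670842) = -9.12597
Step 3: T^(3/2) = 426^1.5 = 8792.54
Step 4: ni = 5e15 * 8792.54 * exp(-9.12597) = 4.78e+15 cm^-3

4.78e+15


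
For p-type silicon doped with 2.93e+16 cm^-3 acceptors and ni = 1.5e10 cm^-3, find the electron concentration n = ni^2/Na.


Step 1: Majority hole concentration p ≈ Na = 2.93e+16 cm^-3
Step 2: n = ni^2 / Na = (1.5e10)^2 / 2.93e+16
Step 3: n = 7.68e+03 cm^-3

7.68e+03


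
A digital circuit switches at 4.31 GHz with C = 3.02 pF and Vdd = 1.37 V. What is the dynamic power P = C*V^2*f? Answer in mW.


Step 1: V^2 = 1.37^2 = 1.8769 V^2
Step 2: P = C*V^2*f = 3.02e-12 F * 1.8769 * 4.31e9 Hz
Step 3: P = 2.443010578e-02 W
Step 4: P = 24.43 mW

24.43


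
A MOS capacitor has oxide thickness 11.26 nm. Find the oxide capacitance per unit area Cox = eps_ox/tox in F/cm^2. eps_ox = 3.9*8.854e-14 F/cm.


Step 1: eps_ox = 3.9 * 8.854e-14 = 3.45306e-13 F/cm
Step 2: tox in cm = 11.26 nm * 1e-7 = 1.1260e-06 cm
Step 3: Cox = 3.45306e-13 / 1.1260e-06 = 3.07e-07 F/cm^2

3.07e-07


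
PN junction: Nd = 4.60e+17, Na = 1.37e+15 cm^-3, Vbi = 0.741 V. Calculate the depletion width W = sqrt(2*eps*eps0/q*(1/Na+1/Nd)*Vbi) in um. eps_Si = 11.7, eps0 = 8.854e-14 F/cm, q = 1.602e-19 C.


Step 1: 1/Na + 1/Nd = 1/1.37e+15 + 1/4.60e+17 = 7.32101e-16
Step 2: 2*eps*eps0/q = 2*11.7*8.854e-14/1.602e-19 = 1.293281e+07
Step 3: W^2 = 1.293281e+07 * 7.32101e-16 * 0.741 = 7.01588e-09
Step 4: W = sqrt(7.01588e-09) = 8.376e-05 cm = 0.8376 um

0.8376


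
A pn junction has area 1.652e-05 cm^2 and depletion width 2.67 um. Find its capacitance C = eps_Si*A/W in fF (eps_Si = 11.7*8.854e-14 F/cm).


Step 1: eps_Si = 11.7 * 8.854e-14 = 1.035918e-12 F/cm
Step 2: W in cm = 2.67 * 1e-4 = 2.67e-04 cm
Step 3: C = 1.035918e-12 * 1.652e-05 / 2.67e-04 = 6.409500e-14 F
Step 4: C = 64.1 fF

64.1


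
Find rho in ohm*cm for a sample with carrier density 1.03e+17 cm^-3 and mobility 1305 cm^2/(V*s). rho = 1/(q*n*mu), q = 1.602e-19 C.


Step 1: sigma = q * n * mu = 1.602e-19 * 1.03e+17 * 1305 = 2.15333e+01 S/cm
Step 2: rho = 1 / sigma = 1 / 2.15333e+01 = 0.04644 ohm*cm

0.04644


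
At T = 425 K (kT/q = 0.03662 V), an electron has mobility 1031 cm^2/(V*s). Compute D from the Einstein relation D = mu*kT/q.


Step 1: D = mu * (kT/q)
Step 2: D = 1031 * 0.03662
Step 3: D = 37.76 cm^2/s

37.76


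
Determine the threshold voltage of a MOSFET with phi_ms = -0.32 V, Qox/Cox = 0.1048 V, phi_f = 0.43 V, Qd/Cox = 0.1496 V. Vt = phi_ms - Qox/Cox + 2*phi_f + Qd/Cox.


Step 1: Vt = phi_ms - Qox/Cox + 2*phi_f + Qd/Cox
Step 2: Vt = -0.32 - 0.1048 + 2*0.43 + 0.1496
Step 3: Vt = -0.32 - 0.1048 + 0.86 + 0.1496
Step 4: Vt = 0.5848 V

0.5848


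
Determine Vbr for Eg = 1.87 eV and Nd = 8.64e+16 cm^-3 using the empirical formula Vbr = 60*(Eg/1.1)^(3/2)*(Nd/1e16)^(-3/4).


Step 1: Eg/1.1 = 1.87/1.1 = 1.700000
Step 2: (Eg/1.1)^1.5 = 1.700000^1.5 = 2.216529
Step 3: (Nd/1e16)^(-0.75) = (8.64)^(-0.75) = 0.198433
Step 4: Vbr = 60 * 2.216529 * 0.198433 = 26.4 V

26.4


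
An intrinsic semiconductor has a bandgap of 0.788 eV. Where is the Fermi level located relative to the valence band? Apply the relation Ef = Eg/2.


Step 1: For an intrinsic semiconductor, the Fermi level sits at midgap.
Step 2: Ef = Eg / 2 = 0.788 / 2 = 0.394 eV

0.394


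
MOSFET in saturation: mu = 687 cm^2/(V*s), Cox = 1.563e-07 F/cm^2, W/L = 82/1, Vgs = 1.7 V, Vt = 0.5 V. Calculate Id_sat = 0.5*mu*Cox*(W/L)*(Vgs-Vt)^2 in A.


Step 1: Overdrive voltage Vov = Vgs - Vt = 1.7 - 0.5 = 1.2 V
Step 2: W/L = 82/1 = 82
Step 3: Id = 0.5 * 687 * 1.563e-07 * 82 * 1.2^2
Step 4: Id = 6.34e-03 A

6.34e-03


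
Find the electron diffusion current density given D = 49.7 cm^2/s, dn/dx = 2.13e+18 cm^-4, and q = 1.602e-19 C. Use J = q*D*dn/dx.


Step 1: J = q * D * (dn/dx)
Step 2: J = 1.602e-19 * 49.7 * 2.13e+18
Step 3: J = 1.70e+01 A/cm^2

1.70e+01


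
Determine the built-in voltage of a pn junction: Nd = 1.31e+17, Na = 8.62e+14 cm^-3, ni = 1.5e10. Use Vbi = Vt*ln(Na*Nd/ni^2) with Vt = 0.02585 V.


Step 1: Compute Na*Nd/ni^2 = 8.62e+14 * 1.31e+17 / (1.5e10)^2 = 5.0188e+11
Step 2: ln(5.0188e+11) = 26.9416
Step 3: Vbi = 0.02585 * 26.9416 = 0.696 V

0.696


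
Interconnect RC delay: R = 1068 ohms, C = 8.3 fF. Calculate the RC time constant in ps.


Step 1: tau = R * C
Step 2: tau = 1068 * 8.3 fF = 1068 * 8.3e-15 F
Step 3: tau = 8.8644e-12 s = 8.8644 ps

8.8644


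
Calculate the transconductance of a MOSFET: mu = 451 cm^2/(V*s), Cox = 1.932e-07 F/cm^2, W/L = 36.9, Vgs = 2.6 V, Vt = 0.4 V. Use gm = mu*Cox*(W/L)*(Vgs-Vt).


Step 1: Vov = Vgs - Vt = 2.6 - 0.4 = 2.2 V
Step 2: gm = mu * Cox * (W/L) * Vov
Step 3: gm = 451 * 1.932e-07 * 36.9 * 2.2 = 7.07e-03 S

7.07e-03


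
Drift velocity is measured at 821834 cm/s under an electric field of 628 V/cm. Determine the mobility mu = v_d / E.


Step 1: mu = v_d / E
Step 2: mu = 821834 / 628
Step 3: mu = 1308.65 cm^2/(V*s)

1308.65


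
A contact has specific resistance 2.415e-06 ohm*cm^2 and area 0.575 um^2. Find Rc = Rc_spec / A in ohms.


Step 1: Convert area to cm^2: 0.575 um^2 = 5.7500e-09 cm^2
Step 2: Rc = Rc_spec / A = 2.415e-06 / 5.7500e-09
Step 3: Rc = 4.20e+02 ohms

4.20e+02


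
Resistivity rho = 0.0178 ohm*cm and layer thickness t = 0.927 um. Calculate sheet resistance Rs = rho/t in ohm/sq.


Step 1: Convert thickness to cm: t = 0.927 um = 9.2700e-05 cm
Step 2: Rs = rho / t = 0.0178 / 9.2700e-05
Step 3: Rs = 192.0 ohm/sq

192.0


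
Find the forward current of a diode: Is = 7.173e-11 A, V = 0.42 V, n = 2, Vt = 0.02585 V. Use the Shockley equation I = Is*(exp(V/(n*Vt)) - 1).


Step 1: V/(n*Vt) = 0.42/(2*0.02585) = 8.1238
Step 2: exp(8.1238) = 3.3738e+03
Step 3: I = 7.173e-11 * (3.3738e+03 - 1) = 2.42e-07 A

2.42e-07


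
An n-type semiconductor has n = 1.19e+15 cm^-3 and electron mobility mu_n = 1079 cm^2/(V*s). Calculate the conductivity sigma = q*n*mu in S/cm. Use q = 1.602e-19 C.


Step 1: sigma = q * n * mu
Step 2: sigma = 1.602e-19 * 1.19e+15 * 1079
Step 3: sigma = 2.057e-01 S/cm

2.057e-01


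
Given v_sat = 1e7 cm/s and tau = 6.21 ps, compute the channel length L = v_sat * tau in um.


Step 1: tau in seconds = 6.21 ps * 1e-12 = 6.2100e-12 s
Step 2: L = v_sat * tau = 1e7 * 6.2100e-12 = 6.2100e-05 cm
Step 3: L in um = 6.2100e-05 * 1e4 = 0.621 um

0.621


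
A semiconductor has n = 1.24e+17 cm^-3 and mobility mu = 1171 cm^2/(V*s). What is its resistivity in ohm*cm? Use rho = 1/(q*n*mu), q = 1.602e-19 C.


Step 1: sigma = q * n * mu = 1.602e-19 * 1.24e+17 * 1171 = 2.32617e+01 S/cm
Step 2: rho = 1 / sigma = 1 / 2.32617e+01 = 0.04299 ohm*cm

0.04299


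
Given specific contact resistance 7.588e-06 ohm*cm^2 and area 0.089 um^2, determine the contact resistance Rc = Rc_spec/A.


Step 1: Convert area to cm^2: 0.089 um^2 = 8.9000e-10 cm^2
Step 2: Rc = Rc_spec / A = 7.588e-06 / 8.9000e-10
Step 3: Rc = 8.53e+03 ohms

8.53e+03


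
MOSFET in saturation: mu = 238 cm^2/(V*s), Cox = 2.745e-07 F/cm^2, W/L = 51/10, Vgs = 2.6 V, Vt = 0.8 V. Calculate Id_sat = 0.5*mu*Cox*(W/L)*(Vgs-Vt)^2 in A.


Step 1: Overdrive voltage Vov = Vgs - Vt = 2.6 - 0.8 = 1.8 V
Step 2: W/L = 51/10 = 5.1
Step 3: Id = 0.5 * 238 * 2.745e-07 * 5.1 * 1.8^2
Step 4: Id = 5.40e-04 A

5.40e-04


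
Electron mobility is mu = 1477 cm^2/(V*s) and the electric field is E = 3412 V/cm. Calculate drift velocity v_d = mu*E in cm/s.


Step 1: v_d = mu * E
Step 2: v_d = 1477 * 3412 = 5039524
Step 3: v_d = 5.04e+06 cm/s

5.04e+06


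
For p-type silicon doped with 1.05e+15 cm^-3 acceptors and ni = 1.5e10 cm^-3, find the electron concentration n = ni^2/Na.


Step 1: Majority hole concentration p ≈ Na = 1.05e+15 cm^-3
Step 2: n = ni^2 / Na = (1.5e10)^2 / 1.05e+15
Step 3: n = 2.14e+05 cm^-3

2.14e+05


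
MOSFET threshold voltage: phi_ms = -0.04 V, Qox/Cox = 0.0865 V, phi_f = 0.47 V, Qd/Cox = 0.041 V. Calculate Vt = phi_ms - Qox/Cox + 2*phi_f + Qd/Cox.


Step 1: Vt = phi_ms - Qox/Cox + 2*phi_f + Qd/Cox
Step 2: Vt = -0.04 - 0.0865 + 2*0.47 + 0.041
Step 3: Vt = -0.04 - 0.0865 + 0.94 + 0.041
Step 4: Vt = 0.8545 V

0.8545


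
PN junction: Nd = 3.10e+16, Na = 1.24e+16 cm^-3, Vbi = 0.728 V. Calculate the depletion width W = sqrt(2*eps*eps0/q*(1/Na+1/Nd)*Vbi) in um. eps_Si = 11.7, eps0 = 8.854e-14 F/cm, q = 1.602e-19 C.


Step 1: 1/Na + 1/Nd = 1/1.24e+16 + 1/3.10e+16 = 1.12903e-16
Step 2: 2*eps*eps0/q = 2*11.7*8.854e-14/1.602e-19 = 1.293281e+07
Step 3: W^2 = 1.293281e+07 * 1.12903e-16 * 0.728 = 1.06299e-09
Step 4: W = sqrt(1.06299e-09) = 3.260e-05 cm = 0.326 um

0.326


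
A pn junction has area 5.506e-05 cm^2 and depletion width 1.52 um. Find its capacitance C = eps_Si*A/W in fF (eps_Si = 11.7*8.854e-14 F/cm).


Step 1: eps_Si = 11.7 * 8.854e-14 = 1.035918e-12 F/cm
Step 2: W in cm = 1.52 * 1e-4 = 1.52e-04 cm
Step 3: C = 1.035918e-12 * 5.506e-05 / 1.52e-04 = 3.752477e-13 F
Step 4: C = 375.25 fF

375.25


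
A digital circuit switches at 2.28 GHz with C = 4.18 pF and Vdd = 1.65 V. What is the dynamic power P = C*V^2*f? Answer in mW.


Step 1: V^2 = 1.65^2 = 2.7225 V^2
Step 2: P = C*V^2*f = 4.18e-12 F * 2.7225 * 2.28e9 Hz
Step 3: P = 2.5946514e-02 W
Step 4: P = 25.947 mW

25.947


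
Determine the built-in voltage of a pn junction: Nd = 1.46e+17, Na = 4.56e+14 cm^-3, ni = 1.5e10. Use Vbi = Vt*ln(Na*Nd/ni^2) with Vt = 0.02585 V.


Step 1: Compute Na*Nd/ni^2 = 4.56e+14 * 1.46e+17 / (1.5e10)^2 = 2.9589e+11
Step 2: ln(2.9589e+11) = 26.4133
Step 3: Vbi = 0.02585 * 26.4133 = 0.683 V

0.683


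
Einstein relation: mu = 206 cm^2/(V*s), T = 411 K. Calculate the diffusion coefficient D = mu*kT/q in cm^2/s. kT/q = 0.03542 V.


Step 1: D = mu * (kT/q)
Step 2: D = 206 * 0.03542
Step 3: D = 7.3 cm^2/s

7.3


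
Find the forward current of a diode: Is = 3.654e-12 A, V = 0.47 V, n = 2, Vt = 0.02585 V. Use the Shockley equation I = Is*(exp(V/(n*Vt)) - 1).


Step 1: V/(n*Vt) = 0.47/(2*0.02585) = 9.0909
Step 2: exp(9.0909) = 8.8742e+03
Step 3: I = 3.654e-12 * (8.8742e+03 - 1) = 3.24e-08 A

3.24e-08


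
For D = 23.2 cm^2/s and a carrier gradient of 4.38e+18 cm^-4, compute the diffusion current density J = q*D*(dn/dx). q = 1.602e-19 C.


Step 1: J = q * D * (dn/dx)
Step 2: J = 1.602e-19 * 23.2 * 4.38e+18
Step 3: J = 1.63e+01 A/cm^2

1.63e+01


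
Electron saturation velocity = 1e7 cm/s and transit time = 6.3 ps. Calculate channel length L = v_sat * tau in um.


Step 1: tau in seconds = 6.3 ps * 1e-12 = 6.3000e-12 s
Step 2: L = v_sat * tau = 1e7 * 6.3000e-12 = 6.3000e-05 cm
Step 3: L in um = 6.3000e-05 * 1e4 = 0.63 um

0.63


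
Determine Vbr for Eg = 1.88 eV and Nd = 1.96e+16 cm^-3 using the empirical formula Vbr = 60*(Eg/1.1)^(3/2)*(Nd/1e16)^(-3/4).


Step 1: Eg/1.1 = 1.88/1.1 = 1.709091
Step 2: (Eg/1.1)^1.5 = 1.709091^1.5 = 2.234332
Step 3: (Nd/1e16)^(-0.75) = (1.96)^(-0.75) = 0.603682
Step 4: Vbr = 60 * 2.234332 * 0.603682 = 80.9 V

80.9


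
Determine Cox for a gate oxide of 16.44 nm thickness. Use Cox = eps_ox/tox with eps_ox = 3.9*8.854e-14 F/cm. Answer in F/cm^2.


Step 1: eps_ox = 3.9 * 8.854e-14 = 3.45306e-13 F/cm
Step 2: tox in cm = 16.44 nm * 1e-7 = 1.6440e-06 cm
Step 3: Cox = 3.45306e-13 / 1.6440e-06 = 2.10e-07 F/cm^2

2.10e-07


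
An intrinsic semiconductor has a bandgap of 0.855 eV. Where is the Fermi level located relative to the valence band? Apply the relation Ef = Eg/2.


Step 1: For an intrinsic semiconductor, the Fermi level sits at midgap.
Step 2: Ef = Eg / 2 = 0.855 / 2 = 0.4275 eV

0.4275


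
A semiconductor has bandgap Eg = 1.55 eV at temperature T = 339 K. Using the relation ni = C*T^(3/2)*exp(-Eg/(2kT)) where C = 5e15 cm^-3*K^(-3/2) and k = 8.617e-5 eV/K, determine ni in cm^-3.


Step 1: Compute kT = 8.617e-5 * 339 = 0.02921163 eV
Step 2: Exponent = -Eg/(2kT) = -1.55/(2*0.02921163) = -26.53053
Step 3: T^(3/2) = 339^1.5 = 6241.65
Step 4: ni = 5e15 * 6241.65 * exp(-26.53053) = 9.38e+07 cm^-3

9.38e+07


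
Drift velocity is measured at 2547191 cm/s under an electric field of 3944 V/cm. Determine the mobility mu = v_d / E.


Step 1: mu = v_d / E
Step 2: mu = 2547191 / 3944
Step 3: mu = 645.84 cm^2/(V*s)

645.84


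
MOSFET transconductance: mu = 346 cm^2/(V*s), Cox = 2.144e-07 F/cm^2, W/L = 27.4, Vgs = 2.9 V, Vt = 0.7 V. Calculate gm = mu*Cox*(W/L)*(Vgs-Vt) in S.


Step 1: Vov = Vgs - Vt = 2.9 - 0.7 = 2.2 V
Step 2: gm = mu * Cox * (W/L) * Vov
Step 3: gm = 346 * 2.144e-07 * 27.4 * 2.2 = 4.47e-03 S

4.47e-03


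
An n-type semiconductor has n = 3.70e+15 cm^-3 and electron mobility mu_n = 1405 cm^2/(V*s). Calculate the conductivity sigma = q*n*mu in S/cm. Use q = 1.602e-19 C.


Step 1: sigma = q * n * mu
Step 2: sigma = 1.602e-19 * 3.70e+15 * 1405
Step 3: sigma = 8.328e-01 S/cm

8.328e-01


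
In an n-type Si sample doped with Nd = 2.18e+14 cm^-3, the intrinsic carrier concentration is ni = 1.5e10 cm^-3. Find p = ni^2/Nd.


Step 1: Since Nd >> ni, n ≈ Nd = 2.18e+14 cm^-3
Step 2: p = ni^2 / n = (1.5e10)^2 / 2.18e+14
Step 3: p = 2.25e20 / 2.18e+14 = 1.03e+06 cm^-3

1.03e+06


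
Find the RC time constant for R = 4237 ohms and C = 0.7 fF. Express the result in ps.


Step 1: tau = R * C
Step 2: tau = 4237 * 0.7 fF = 4237 * 7.0e-16 F
Step 3: tau = 2.9659e-12 s = 2.9659 ps

2.9659


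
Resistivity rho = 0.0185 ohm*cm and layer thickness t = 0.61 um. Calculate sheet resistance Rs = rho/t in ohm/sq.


Step 1: Convert thickness to cm: t = 0.61 um = 6.1000e-05 cm
Step 2: Rs = rho / t = 0.0185 / 6.1000e-05
Step 3: Rs = 303.3 ohm/sq

303.3


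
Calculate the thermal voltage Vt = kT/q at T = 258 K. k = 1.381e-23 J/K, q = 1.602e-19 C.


Step 1: kT = 1.381e-23 * 258 = 3.56298e-21 J
Step 2: Vt = kT/q = 3.56298e-21 / 1.602e-19
Step 3: Vt = 0.02224 V

0.02224


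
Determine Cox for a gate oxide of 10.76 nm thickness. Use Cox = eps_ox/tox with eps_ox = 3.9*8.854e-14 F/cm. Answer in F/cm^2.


Step 1: eps_ox = 3.9 * 8.854e-14 = 3.45306e-13 F/cm
Step 2: tox in cm = 10.76 nm * 1e-7 = 1.0760e-06 cm
Step 3: Cox = 3.45306e-13 / 1.0760e-06 = 3.21e-07 F/cm^2

3.21e-07


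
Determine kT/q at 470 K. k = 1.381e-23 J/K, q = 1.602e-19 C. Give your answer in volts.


Step 1: kT = 1.381e-23 * 470 = 6.4907e-21 J
Step 2: Vt = kT/q = 6.4907e-21 / 1.602e-19
Step 3: Vt = 0.04052 V

0.04052


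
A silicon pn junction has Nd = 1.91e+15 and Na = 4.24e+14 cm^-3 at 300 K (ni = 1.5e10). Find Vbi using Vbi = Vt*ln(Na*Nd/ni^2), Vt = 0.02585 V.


Step 1: Compute Na*Nd/ni^2 = 4.24e+14 * 1.91e+15 / (1.5e10)^2 = 3.5993e+09
Step 2: ln(3.5993e+09) = 22.0040
Step 3: Vbi = 0.02585 * 22.0040 = 0.569 V

0.569


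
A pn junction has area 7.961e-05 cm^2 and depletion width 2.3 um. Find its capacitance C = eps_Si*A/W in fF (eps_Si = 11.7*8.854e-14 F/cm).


Step 1: eps_Si = 11.7 * 8.854e-14 = 1.035918e-12 F/cm
Step 2: W in cm = 2.3 * 1e-4 = 2.30e-04 cm
Step 3: C = 1.035918e-12 * 7.961e-05 / 2.30e-04 = 3.585627e-13 F
Step 4: C = 358.56 fF

358.56


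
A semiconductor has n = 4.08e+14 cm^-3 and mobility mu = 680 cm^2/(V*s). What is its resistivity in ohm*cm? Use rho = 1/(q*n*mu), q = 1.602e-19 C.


Step 1: sigma = q * n * mu = 1.602e-19 * 4.08e+14 * 680 = 4.44459e-02 S/cm
Step 2: rho = 1 / sigma = 1 / 4.44459e-02 = 22.5 ohm*cm

22.5


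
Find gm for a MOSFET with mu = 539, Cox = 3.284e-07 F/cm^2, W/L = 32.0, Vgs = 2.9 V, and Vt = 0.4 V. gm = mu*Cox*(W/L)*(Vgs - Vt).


Step 1: Vov = Vgs - Vt = 2.9 - 0.4 = 2.5 V
Step 2: gm = mu * Cox * (W/L) * Vov
Step 3: gm = 539 * 3.284e-07 * 32.0 * 2.5 = 1.42e-02 S

1.42e-02


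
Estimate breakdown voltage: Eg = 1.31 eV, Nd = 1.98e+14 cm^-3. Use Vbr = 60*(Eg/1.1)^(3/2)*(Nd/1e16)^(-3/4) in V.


Step 1: Eg/1.1 = 1.31/1.1 = 1.190909
Step 2: (Eg/1.1)^1.5 = 1.190909^1.5 = 1.299624
Step 3: (Nd/1e16)^(-0.75) = (0.0198)^(-0.75) = 18.945283
Step 4: Vbr = 60 * 1.299624 * 18.945283 = 1477.3 V

1477.3


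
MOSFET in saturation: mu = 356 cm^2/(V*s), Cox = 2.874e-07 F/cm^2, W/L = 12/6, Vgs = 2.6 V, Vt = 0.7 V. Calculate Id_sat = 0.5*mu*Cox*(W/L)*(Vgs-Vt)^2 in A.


Step 1: Overdrive voltage Vov = Vgs - Vt = 2.6 - 0.7 = 1.9 V
Step 2: W/L = 12/6 = 2
Step 3: Id = 0.5 * 356 * 2.874e-07 * 2 * 1.9^2
Step 4: Id = 3.69e-04 A

3.69e-04
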